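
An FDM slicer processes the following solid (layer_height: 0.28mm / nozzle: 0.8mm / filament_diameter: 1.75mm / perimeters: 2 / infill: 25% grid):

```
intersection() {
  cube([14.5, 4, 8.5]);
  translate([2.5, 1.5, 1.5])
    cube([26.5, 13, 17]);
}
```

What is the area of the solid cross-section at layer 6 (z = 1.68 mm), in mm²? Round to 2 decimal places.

At z = 1.68 mm: the cube is present — its section is the full 14.5×4 rectangle (area 58.00 mm²); the cube at (2.5, 1.5) (footprint 26.5×13) is included at this height (area 344.50 mm²); Keeping only the common overlap: the 26.5×13 cube at (2.5, 1.5) partially overlaps the 14.5×4 cube; clipping to the common part keeps 30.00 mm² — area = 30.00 mm². Overall, the cross-section is a single solid region. Net area = 30.00 mm².

30.00 mm²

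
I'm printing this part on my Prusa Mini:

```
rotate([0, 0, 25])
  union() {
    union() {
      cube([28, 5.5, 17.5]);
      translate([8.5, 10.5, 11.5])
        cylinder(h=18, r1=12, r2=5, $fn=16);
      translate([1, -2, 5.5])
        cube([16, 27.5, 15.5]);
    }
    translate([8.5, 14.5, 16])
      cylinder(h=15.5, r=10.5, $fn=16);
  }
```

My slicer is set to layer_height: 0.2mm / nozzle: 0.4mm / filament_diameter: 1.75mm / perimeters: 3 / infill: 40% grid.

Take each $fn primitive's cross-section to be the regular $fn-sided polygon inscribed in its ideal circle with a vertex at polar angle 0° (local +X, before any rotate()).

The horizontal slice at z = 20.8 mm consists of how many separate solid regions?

At z = 20.8 mm: the cube is not intersected at this z (z outside [0, 17.5]); the cone at (8.5, 10.5) contributes a regular 16-gon of circumradius 8.383 (interpolated between r1=12 and r2=5 at t=0.517); the 16×27.5 cube at (1, -2) contributes its full rectangle; Taking the union: the regions partially overlap (shared area 211.45 mm²), so overlapping operands fuse into one piece — 1 connected region; the cylinder at (8.5, 14.5): section is a regular 16-gon, circumradius r=10.5; Combining (union): the regions partially overlap (shared area 298.00 mm²), so overlapping operands fuse into one piece — 1 connected region; (rotated 25° about Z; rotation is an isometry so areas/perimeters/island counts are preserved). The result has 1 disconnected region.

1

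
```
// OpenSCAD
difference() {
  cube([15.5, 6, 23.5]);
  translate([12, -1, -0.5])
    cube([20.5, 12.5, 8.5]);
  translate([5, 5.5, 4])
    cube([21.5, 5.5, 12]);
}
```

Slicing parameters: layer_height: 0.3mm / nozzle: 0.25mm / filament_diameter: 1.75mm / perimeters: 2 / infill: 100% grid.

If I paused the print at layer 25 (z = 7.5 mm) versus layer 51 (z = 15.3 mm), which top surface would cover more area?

Layer 25 (z = 7.5): the cube (footprint 15.5×6) is included at this height (area 93.00 mm²); the 20.5×12.5 cube at (12, -1) contributes its full rectangle (area 256.25 mm²); the 21.5×5.5 cube at (5, 5.5) contributes its full rectangle (area 118.25 mm²); Subtracting the remaining from the first: starting from the 15.5×6 cube (93.00 mm²), the 20.5×12.5 cube at (12, -1) partially overlaps it — only the 21.00 mm² overlap (of its 256.25 mm²) is removed, clipping the outline; the 21.5×5.5 cube at (5, 5.5) partially overlaps it — only the 3.50 mm² overlap (of its 118.25 mm²) is removed, clipping the outline — area = 68.50 mm². So its area = 68.50 mm². Layer 51 (z = 15.3): the cube (footprint 15.5×6) is included at this height (area 93.00 mm²); the cube at (12, -1) is not intersected at this z (z outside [-0.5, 8]); the cube at (5, 5.5) is present — its section is the full 21.5×5.5 rectangle (area 118.25 mm²); Taking the first minus the rest: starting from the 15.5×6 cube (93.00 mm²), the 21.5×5.5 cube at (5, 5.5) partially overlaps it — only the 5.25 mm² overlap (of its 118.25 mm²) is removed, clipping the outline — area = 87.75 mm². So its area = 87.75 mm². Layer 51 is larger (87.75 vs 68.50 mm²).

layer 51 (z = 15.3 mm)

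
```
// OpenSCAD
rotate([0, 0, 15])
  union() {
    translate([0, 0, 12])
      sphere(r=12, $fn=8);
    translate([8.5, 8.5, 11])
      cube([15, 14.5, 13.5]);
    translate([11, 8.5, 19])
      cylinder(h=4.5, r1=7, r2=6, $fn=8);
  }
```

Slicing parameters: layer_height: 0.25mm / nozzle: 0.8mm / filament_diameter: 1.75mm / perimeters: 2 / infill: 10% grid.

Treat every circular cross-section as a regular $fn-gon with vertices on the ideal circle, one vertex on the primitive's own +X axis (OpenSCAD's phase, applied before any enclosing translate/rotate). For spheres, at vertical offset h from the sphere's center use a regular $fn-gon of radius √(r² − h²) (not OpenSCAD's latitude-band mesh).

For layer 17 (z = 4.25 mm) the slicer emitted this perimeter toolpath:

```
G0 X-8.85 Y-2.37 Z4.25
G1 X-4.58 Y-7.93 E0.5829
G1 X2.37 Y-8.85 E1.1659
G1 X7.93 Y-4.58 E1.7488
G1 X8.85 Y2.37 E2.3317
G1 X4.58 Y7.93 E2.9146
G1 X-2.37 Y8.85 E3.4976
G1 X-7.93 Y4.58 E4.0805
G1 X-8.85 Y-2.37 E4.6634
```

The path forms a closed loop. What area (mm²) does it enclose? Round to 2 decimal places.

Apply the shoelace formula to the sequence of (X, Y) vertices; enclosed area = 237.31 mm².

237.31 mm²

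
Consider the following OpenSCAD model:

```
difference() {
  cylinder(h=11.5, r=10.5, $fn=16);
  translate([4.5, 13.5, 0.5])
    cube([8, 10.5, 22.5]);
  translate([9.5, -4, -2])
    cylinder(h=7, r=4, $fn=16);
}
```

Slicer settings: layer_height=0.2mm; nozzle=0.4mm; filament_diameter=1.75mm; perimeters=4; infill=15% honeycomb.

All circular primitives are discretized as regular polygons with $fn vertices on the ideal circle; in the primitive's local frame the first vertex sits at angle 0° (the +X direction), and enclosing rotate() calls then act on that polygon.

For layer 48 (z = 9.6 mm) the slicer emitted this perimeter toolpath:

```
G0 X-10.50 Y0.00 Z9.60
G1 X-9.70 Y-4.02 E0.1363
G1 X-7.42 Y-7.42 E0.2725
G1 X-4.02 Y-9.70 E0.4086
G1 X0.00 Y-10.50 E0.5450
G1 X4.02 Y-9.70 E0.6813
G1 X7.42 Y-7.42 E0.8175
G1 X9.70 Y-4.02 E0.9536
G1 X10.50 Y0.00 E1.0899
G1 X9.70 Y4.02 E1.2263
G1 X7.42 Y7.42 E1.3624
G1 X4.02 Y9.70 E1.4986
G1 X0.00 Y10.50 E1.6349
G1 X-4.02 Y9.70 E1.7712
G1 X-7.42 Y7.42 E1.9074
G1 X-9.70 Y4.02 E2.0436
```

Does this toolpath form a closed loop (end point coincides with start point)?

Start point (G0): (-10.50, 0.00). End point (last G1): the path does not return to the start — open.

no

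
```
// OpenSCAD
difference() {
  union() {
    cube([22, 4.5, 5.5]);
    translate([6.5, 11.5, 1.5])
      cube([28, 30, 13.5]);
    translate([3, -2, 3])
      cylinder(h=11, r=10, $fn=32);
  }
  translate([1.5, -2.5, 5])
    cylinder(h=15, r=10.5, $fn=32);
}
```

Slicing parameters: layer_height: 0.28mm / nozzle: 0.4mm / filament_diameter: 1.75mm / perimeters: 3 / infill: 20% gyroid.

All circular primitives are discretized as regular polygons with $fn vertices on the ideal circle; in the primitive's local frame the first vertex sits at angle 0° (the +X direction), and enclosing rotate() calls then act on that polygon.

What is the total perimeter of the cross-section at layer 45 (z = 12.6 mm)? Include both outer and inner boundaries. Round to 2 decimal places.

At z = 12.6 mm: the cube is absent (z outside [0, 5.5]); the cube at (6.5, 11.5) is present — its section is the full 28×30 rectangle (perimeter 116.00 mm); the r=10 cylinder at (3, -2) contributes a regular 32-gon of circumradius 10 (perimeter = 2·32·10.000·sin(180°/32) = 62.73 mm); Taking the union: the 2 present regions are separate (no shared area or edge), so areas and boundary lengths simply add and each stays a separate island — boundary = 178.73 mm; the cylinder at (1.5, -2.5): section is a regular 32-gon, circumradius r=10.5 (perimeter = 2·32·10.500·sin(180°/32) = 65.87 mm); After the difference (first − rest): starting from the result so far, the r=10.5 cylinder at (1.5, -2.5) partially overlaps it — only the 294.23 mm² overlap (of its 344.14 mm²) is removed, clipping the outline — boundary = 167.40 mm. Overall, the cross-section has 2 separate islands. Total boundary length (outer) = 167.40 mm.

167.40 mm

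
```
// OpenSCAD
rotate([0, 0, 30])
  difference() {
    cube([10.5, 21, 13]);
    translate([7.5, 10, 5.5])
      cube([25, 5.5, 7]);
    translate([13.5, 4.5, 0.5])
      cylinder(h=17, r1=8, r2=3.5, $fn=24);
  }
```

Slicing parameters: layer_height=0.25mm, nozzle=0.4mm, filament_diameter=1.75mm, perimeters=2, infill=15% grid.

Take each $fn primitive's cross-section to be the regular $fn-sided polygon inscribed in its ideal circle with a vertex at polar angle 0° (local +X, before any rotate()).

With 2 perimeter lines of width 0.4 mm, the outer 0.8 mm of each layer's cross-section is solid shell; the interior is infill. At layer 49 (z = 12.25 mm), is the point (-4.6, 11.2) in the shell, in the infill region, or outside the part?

At z = 12.25 mm: the 10.5×21 cube contributes its full rectangle; the 25×5.5 cube at (7.5, 10) contributes its full rectangle; the cone at (13.5, 4.5) contributes a regular 24-gon of circumradius 4.890 (interpolated between r1=8 and r2=3.5 at t=0.691); After the difference (first − rest): starting from the 10.5×21 cube, the 25×5.5 cube at (7.5, 10) partially overlaps it — only the 16.50 mm² overlap (of its 137.50 mm²) is removed, clipping the outline; the cone at (13.5, 4.5) partially overlaps it — only the 9.93 mm² overlap (of its 74.26 mm²) is removed, clipping the outline — 1 connected region; (whole slice rotated 30° about Z — lengths, areas and connectivity unchanged). Overall, the cross-section is a single solid region. Undo the 30° rotation: the query point maps to (1.616, 11.999) in the un-rotated model frame. The nearest boundary edge runs (0.00, 0.00)→(0.00, 21.00); distance from the point to it = 1.62 mm. The point is inside the cross-section and 1.62 mm from the nearest boundary — more than the 0.8 mm shell width (2 × 0.4), so it's in the infill interior.

infill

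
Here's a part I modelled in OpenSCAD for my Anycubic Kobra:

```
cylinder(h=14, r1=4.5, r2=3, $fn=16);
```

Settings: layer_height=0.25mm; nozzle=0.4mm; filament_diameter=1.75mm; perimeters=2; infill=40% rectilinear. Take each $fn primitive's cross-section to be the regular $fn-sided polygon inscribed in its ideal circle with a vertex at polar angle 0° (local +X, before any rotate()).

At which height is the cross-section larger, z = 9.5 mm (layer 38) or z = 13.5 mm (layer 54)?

layer 38 (z = 9.5 mm)

Layer 38 (z = 9.5): the cone (r1=4.5→r2=3) has section circumradius 3.482 here — a regular 16-gon (area = (16/2)·3.482²·sin(360°/16) = 37.12 mm²). So its area = 37.12 mm². Layer 54 (z = 13.5): the cone contributes a regular 16-gon of circumradius 3.054 (interpolated between r1=4.5 and r2=3 at t=0.964) (area = (16/2)·3.054²·sin(360°/16) = 28.55 mm²). So its area = 28.55 mm². Layer 38 is larger (37.12 vs 28.55 mm²).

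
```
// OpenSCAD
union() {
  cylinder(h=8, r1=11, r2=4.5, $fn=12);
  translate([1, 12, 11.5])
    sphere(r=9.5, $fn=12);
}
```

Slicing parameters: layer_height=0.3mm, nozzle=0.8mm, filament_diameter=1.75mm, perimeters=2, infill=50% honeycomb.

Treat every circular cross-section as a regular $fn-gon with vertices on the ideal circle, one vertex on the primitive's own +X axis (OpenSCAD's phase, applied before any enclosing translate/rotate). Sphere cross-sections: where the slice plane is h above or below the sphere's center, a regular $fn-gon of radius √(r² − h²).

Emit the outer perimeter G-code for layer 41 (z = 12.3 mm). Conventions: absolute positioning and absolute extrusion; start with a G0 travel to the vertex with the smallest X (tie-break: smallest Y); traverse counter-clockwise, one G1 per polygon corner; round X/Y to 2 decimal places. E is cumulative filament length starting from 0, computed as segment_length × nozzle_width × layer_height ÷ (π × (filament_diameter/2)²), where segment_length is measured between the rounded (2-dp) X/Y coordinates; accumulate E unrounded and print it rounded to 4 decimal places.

G0 X-8.47 Y12.00 Z12.30
G1 X-7.20 Y7.27 E0.4887
G1 X-3.73 Y3.80 E0.9783
G1 X1.00 Y2.53 E1.4670
G1 X5.73 Y3.80 E1.9557
G1 X9.20 Y7.27 E2.4453
G1 X10.47 Y12.00 E2.9340
G1 X9.20 Y16.73 E3.4227
G1 X5.73 Y20.20 E3.9124
G1 X1.00 Y21.47 E4.4010
G1 X-3.73 Y20.20 E4.8897
G1 X-7.20 Y16.73 E5.3794
G1 X-8.47 Y12.00 E5.8680

At z = 12.3 mm: the cone does not reach this height (z outside [0, 8]); the sphere at (1, 12): section is a regular 12-gon, circumradius = √(r²−h²) = √(9.5²−0.8²) = 9.466; Combining (union): only the r=9.5 sphere at (1, 12) is present, so the union is just that shape — 1 connected region. The outline is a single polygon with 12 vertices. Extrusion per mm of travel: 0.8 × 0.3 / (π × 0.875²) = 0.099780. Accumulating E over each segment gives final E = 5.8680.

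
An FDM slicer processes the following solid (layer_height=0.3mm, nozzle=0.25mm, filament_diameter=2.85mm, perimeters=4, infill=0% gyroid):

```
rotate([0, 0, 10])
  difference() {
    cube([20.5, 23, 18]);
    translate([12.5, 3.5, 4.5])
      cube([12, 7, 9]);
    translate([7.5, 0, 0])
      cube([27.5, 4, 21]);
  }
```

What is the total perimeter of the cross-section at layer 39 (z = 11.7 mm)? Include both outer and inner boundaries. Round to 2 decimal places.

87.00 mm

At z = 11.7 mm: the cube is present — its section is the full 20.5×23 rectangle (perimeter 87.00 mm); the cube at (12.5, 3.5) (footprint 12×7) is included at this height (perimeter 38.00 mm); the 27.5×4 cube at (7.5, 0) contributes its full rectangle (perimeter 63.00 mm); After the difference (first − rest): starting from the 20.5×23 cube, the 12×7 cube at (12.5, 3.5) partially overlaps it — only the 56.00 mm² overlap (of its 84.00 mm²) is removed, clipping the outline; the 27.5×4 cube at (7.5, 0) partially overlaps it — only the 48.00 mm² overlap (of its 110.00 mm²) is removed, clipping the outline — boundary = 87.00 mm; (rotated 10° about Z; rotation is an isometry so areas/perimeters/island counts are preserved). Overall, the cross-section is a single solid region. Total boundary length (outer) = 87.00 mm.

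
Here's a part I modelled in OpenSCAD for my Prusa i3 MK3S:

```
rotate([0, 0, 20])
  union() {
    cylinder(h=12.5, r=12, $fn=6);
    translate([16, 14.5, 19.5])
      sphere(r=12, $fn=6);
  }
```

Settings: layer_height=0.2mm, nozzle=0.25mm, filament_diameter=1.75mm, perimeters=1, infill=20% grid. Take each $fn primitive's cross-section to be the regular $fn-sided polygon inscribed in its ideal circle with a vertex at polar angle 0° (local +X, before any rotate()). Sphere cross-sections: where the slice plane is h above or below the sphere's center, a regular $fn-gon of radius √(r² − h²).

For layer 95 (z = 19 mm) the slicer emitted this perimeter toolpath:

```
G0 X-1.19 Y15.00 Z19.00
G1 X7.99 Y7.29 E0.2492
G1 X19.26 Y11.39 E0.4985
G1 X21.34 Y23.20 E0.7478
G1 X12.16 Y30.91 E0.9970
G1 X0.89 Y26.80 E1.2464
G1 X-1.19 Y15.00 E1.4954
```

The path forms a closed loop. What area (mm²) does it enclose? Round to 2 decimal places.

373.49 mm²

Apply the shoelace formula to the sequence of (X, Y) vertices; enclosed area = 373.49 mm².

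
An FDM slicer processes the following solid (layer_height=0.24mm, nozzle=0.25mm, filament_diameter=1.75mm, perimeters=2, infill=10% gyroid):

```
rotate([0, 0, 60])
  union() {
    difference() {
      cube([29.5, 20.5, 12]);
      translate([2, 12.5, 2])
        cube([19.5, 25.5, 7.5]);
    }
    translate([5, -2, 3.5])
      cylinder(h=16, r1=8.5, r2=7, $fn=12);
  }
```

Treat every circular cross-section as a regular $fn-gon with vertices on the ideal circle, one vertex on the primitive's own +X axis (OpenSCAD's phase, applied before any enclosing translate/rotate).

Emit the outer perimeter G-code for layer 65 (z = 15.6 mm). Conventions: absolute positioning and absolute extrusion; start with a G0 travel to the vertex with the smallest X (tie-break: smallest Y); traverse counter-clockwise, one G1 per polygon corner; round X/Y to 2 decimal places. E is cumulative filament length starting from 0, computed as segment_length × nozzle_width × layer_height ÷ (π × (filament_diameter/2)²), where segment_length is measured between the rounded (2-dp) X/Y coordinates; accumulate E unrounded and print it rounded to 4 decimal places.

G0 X-3.13 Y3.33 Z15.60
G1 X-2.15 Y-0.35 E0.0950
G1 X0.55 Y-3.05 E0.1902
G1 X4.23 Y-4.04 E0.2853
G1 X7.91 Y-3.05 E0.3804
G1 X10.61 Y-0.35 E0.4756
G1 X11.60 Y3.33 E0.5707
G1 X10.61 Y7.01 E0.6657
G1 X7.91 Y9.71 E0.7610
G1 X4.23 Y10.70 E0.8561
G1 X0.55 Y9.71 E0.9511
G1 X-2.15 Y7.01 E1.0464
G1 X-3.13 Y3.33 E1.1414

At z = 15.6 mm: the cube does not reach this height (z outside [0, 12]); the cube at (2, 12.5) is absent (z outside [2, 9.5]); Taking the first minus the rest: the first operand is absent here, so nothing remains; the cone at (5, -2): at t=0.756 of its height the radius interpolates to r₁+(r₂−r₁)t = 7.366, giving a regular 12-gon of that circumradius; Combining (union): only the cone at (5, -2) is present, so the union is just that shape — 1 connected region; (whole slice rotated 60° about Z — lengths, areas and connectivity unchanged). The outline is a single polygon with 12 vertices. Extrusion per mm of travel: 0.25 × 0.24 / (π × 0.875²) = 0.024945. Accumulating E over each segment gives final E = 1.1414.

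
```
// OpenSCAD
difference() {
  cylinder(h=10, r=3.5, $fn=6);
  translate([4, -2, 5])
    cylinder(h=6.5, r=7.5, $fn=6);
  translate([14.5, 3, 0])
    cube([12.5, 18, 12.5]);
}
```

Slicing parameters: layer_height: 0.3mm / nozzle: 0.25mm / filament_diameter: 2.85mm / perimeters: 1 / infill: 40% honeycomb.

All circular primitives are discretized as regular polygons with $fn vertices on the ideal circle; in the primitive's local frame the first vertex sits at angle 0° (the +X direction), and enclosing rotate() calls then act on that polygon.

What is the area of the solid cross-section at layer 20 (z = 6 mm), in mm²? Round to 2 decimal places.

At z = 6 mm: the cylinder: section is a regular 6-gon, circumradius r=3.5 (area = (6/2)·3.500²·sin(360°/6) = 31.83 mm²); the cylinder at (4, -2): section is a regular 6-gon, circumradius r=7.5 (area = (6/2)·7.500²·sin(360°/6) = 146.14 mm²); the cube at (14.5, 3) (footprint 12.5×18) is included at this height (area 225.00 mm²); After the difference (first − rest): starting from the r=3.5 cylinder (31.83 mm²), the r=7.5 cylinder at (4, -2) partially overlaps it — only the 27.75 mm² overlap (of its 146.14 mm²) is removed, clipping the outline; the 12.5×18 cube at (14.5, 3) misses the remaining region (no effect) — area = 4.08 mm². Overall, the cross-section is a single solid region. Net area = 4.08 mm².

4.08 mm²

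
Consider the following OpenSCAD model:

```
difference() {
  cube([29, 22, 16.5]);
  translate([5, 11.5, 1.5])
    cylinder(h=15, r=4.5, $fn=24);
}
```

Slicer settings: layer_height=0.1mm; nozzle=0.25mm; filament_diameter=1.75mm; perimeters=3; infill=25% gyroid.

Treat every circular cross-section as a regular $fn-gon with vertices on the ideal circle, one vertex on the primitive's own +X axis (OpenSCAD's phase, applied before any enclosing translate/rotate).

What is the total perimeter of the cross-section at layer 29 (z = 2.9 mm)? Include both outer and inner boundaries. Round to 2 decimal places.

130.19 mm

At z = 2.9 mm: the cube (footprint 29×22) is included at this height (perimeter 102.00 mm); the cylinder at (5, 11.5): section is a regular 24-gon, circumradius r=4.5 (perimeter = 2·24·4.500·sin(180°/24) = 28.19 mm); After the difference (first − rest): starting from the 29×22 cube, the r=4.5 cylinder at (5, 11.5) lies wholly inside it (removes its full 62.89 mm² and its 28.19 mm outline becomes a hole wall) — boundary (outer + 1 inner loop) = 130.19 mm. Overall, the cross-section is one region with 1 hole. Total boundary length (outer + inner) = 130.19 mm.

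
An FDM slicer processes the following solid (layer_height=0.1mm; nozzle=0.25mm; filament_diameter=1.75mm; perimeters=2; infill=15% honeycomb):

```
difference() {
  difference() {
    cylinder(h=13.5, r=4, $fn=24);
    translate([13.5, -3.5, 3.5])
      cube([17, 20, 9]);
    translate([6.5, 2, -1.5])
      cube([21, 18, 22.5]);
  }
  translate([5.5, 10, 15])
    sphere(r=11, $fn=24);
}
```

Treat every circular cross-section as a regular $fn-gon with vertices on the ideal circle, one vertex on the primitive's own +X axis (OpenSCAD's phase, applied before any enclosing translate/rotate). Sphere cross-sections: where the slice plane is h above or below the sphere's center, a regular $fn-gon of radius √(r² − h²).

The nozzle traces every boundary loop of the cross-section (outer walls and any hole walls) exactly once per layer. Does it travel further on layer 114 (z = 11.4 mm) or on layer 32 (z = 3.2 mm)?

Layer 114 (z = 11.4): the cylinder: section is a regular 24-gon, circumradius r=4 (perimeter = 2·24·4.000·sin(180°/24) = 25.06 mm); the cube at (13.5, -3.5) is present — its section is the full 17×20 rectangle (perimeter 74.00 mm); the cube at (6.5, 2) is present — its section is the full 21×18 rectangle (perimeter 78.00 mm); Taking the first minus the rest: starting from the r=4 cylinder, the 17×20 cube at (13.5, -3.5) misses the remaining region (no effect); the 21×18 cube at (6.5, 2) misses the remaining region (no effect) — boundary = 25.06 mm; the r=11 sphere at (5.5, 10) contributes a regular 24-gon of circumradius √(11²−3.6²) = 10.394 (perimeter = 2·24·10.394·sin(180°/24) = 65.12 mm); Subtracting the remaining from the first: starting from that combined region, the r=11 sphere at (5.5, 10) partially overlaps it — only the 14.72 mm² overlap (of its 335.55 mm²) is removed, clipping the outline — boundary = 23.47 mm. So its perimeter = 23.47 mm. Layer 32 (z = 3.2): the r=4 cylinder contributes a regular 24-gon of circumradius 4 (perimeter = 2·24·4.000·sin(180°/24) = 25.06 mm); the cube at (13.5, -3.5) is not intersected at this z (z outside [3.5, 12.5]); the 21×18 cube at (6.5, 2) contributes its full rectangle (perimeter 78.00 mm); After the difference (first − rest): starting from the r=4 cylinder, the 21×18 cube at (6.5, 2) misses the remaining region (no effect) — boundary = 25.06 mm; the sphere at (5.5, 10) is absent (|z−center|=11.800 > r=11); After the difference (first − rest): none of the subtracted shapes is present at this height, so that combined region is unchanged — boundary = 25.06 mm. So its perimeter = 25.06 mm. Layer 32 is larger (25.06 vs 23.47 mm).

layer 32 (z = 3.2 mm)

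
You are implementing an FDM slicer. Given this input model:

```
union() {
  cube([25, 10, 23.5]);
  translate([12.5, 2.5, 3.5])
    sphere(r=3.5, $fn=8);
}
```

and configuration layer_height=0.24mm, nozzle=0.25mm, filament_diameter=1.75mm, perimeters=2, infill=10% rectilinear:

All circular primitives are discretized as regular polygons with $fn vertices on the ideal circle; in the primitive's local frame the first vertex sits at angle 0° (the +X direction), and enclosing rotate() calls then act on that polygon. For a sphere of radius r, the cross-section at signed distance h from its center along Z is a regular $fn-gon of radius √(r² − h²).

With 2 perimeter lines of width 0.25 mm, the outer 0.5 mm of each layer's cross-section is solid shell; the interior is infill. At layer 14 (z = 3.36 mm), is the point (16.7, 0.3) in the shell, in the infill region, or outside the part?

At z = 3.36 mm: the cube is present — its section is the full 25×10 rectangle; the r=3.5 sphere at (12.5, 2.5) contributes a regular 8-gon of circumradius √(3.5²−0.14²) = 3.497; Combining (union): the regions partially overlap (shared area 32.19 mm²), so overlapping operands fuse into one piece — 1 connected region. Overall, the cross-section is a single solid region. The nearest boundary edge runs (25.00, 0.00)→(14.91, 0.00); distance from the point to it = 0.30 mm. The point is inside the cross-section, 0.30 mm from the nearest boundary — within the 0.5 mm shell band (2 × 0.25).

shell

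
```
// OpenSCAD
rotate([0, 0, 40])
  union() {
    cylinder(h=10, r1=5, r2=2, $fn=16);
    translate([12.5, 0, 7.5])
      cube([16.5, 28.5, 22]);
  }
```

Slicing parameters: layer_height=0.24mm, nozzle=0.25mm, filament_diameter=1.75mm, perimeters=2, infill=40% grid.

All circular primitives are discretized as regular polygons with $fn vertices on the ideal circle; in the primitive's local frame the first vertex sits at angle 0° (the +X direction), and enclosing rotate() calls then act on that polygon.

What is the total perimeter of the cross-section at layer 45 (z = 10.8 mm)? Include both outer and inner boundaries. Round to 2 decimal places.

90.00 mm

At z = 10.8 mm: the cone is not intersected at this z (z outside [0, 10]); the cube at (12.5, 0) is present — its section is the full 16.5×28.5 rectangle (perimeter 90.00 mm); Combining (union): only the 16.5×28.5 cube at (12.5, 0) is present, so the union is just that shape — boundary = 90.00 mm; (whole slice rotated 40° about Z — lengths, areas and connectivity unchanged). Overall, the cross-section is a single solid region. Total boundary length (outer) = 90.00 mm.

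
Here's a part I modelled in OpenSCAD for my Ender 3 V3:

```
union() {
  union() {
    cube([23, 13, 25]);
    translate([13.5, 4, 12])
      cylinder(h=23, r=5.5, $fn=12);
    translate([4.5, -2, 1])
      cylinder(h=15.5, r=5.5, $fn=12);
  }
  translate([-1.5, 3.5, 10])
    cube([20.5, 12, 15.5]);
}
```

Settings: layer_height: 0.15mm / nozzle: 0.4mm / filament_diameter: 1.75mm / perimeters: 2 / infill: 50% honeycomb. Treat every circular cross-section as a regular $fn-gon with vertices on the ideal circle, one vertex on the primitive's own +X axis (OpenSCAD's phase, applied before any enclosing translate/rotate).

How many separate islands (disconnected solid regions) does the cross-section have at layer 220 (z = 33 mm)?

At z = 33 mm: the cube is absent (z outside [0, 25]); the cylinder at (13.5, 4): section is a regular 12-gon, circumradius r=5.5; the cylinder at (4.5, -2) is not intersected at this z (z outside [1, 16.5]); Merging all regions: only the r=5.5 cylinder at (13.5, 4) is present, so the union is just that shape — 1 connected region; the cube at (-1.5, 3.5) does not reach this height (z outside [10, 25.5]); Merging all regions: only that combined region is present, so the union is just that shape — 1 connected region. Overall, the cross-section is a single solid region. Island count = 1.

1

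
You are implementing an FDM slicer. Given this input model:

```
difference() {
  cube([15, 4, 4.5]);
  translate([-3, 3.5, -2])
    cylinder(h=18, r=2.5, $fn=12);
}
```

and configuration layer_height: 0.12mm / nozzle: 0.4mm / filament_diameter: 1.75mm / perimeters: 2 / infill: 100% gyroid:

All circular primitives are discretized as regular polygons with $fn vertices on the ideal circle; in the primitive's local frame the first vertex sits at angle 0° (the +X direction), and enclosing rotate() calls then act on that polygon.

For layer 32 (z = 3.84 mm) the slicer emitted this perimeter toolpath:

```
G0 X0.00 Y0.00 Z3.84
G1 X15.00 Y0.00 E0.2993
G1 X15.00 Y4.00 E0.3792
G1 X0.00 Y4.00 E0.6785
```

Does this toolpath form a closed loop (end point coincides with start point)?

no

Start point (G0): (0.00, 0.00). End point (last G1): the path does not return to the start — open.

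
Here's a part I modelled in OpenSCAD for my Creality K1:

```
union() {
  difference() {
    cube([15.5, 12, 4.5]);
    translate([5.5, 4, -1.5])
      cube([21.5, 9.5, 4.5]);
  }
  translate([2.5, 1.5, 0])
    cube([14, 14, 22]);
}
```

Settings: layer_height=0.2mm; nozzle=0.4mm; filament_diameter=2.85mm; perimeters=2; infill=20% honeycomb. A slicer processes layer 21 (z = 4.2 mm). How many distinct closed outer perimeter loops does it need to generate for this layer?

1

At z = 4.2 mm: the cube is present — its section is the full 15.5×12 rectangle; the cube at (5.5, 4) is absent (z outside [-1.5, 3]); Subtracting the remaining from the first: none of the subtracted shapes is present at this height, so the 15.5×12 cube is unchanged — 1 connected region; the cube at (2.5, 1.5) is present — its section is the full 14×14 rectangle; Combining (union): the regions partially overlap (shared area 136.50 mm²), so overlapping operands fuse into one piece — 1 connected region. The result has 1 disconnected region.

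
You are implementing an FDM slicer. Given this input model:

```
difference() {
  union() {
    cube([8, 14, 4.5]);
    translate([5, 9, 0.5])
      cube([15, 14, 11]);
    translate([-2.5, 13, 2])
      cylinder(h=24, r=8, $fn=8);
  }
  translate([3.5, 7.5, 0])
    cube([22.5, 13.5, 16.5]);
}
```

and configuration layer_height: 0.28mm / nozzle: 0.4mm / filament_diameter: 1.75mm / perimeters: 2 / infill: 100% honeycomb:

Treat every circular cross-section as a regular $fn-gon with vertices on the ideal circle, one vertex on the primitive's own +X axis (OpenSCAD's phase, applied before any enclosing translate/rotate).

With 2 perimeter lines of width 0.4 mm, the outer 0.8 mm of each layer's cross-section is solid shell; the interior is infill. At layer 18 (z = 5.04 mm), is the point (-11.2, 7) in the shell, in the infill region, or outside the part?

At z = 5.04 mm: the cube is absent (z outside [0, 4.5]); the 15×14 cube at (5, 9) contributes its full rectangle; the r=8 cylinder at (-2.5, 13) contributes a regular 8-gon of circumradius 8; Combining (union): the regions partially overlap (shared area 0.60 mm²), so overlapping operands fuse into one piece — 1 connected region; the 22.5×13.5 cube at (3.5, 7.5) contributes its full rectangle; Taking the first minus the rest: starting from that combined region, the 22.5×13.5 cube at (3.5, 7.5) partially overlaps it — only the 189.05 mm² overlap (of its 303.75 mm²) is removed, clipping the outline — 2 connected regions. Overall, the cross-section has 2 separate islands. The nearest boundary edge runs (-8.16, 7.34)→(-10.50, 13.00); distance from the point to it = 2.94 mm. The point is not inside any of the regions above, so it lies outside the cross-section (2.94 mm from the nearest boundary).

outside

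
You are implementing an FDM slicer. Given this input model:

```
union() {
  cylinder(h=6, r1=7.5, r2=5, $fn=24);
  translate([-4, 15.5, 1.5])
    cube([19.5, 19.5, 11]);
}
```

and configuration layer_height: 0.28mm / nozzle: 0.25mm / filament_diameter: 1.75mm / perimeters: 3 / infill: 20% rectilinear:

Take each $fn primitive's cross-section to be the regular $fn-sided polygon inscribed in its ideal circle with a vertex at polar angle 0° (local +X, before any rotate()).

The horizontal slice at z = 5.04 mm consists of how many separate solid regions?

2

At z = 5.04 mm: the cone (r1=7.5→r2=5) has section circumradius 5.400 here — a regular 24-gon; the cube at (-4, 15.5) (footprint 19.5×19.5) is included at this height; Combining (union): the 2 present regions are separate (no shared area or edge), so areas and boundary lengths simply add and each stays a separate island — 2 connected regions. The result has 2 disconnected regions.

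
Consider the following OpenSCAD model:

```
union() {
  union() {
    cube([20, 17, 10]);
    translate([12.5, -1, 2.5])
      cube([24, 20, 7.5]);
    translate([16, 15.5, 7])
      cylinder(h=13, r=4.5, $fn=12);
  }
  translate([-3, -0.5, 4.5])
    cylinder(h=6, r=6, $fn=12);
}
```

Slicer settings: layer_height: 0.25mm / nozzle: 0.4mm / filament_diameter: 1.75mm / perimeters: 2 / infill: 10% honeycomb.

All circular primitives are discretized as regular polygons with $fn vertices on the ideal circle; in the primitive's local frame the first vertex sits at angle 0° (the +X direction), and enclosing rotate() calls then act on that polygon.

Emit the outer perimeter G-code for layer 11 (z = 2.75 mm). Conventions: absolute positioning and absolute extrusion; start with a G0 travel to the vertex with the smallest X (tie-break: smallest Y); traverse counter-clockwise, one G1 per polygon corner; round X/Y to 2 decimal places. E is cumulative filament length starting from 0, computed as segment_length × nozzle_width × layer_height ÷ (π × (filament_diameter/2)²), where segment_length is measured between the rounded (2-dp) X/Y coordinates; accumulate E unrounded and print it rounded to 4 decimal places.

G0 X0.00 Y0.00 Z2.75
G1 X12.50 Y0.00 E0.5197
G1 X12.50 Y-1.00 E0.5613
G1 X36.50 Y-1.00 E1.5591
G1 X36.50 Y19.00 E2.3906
G1 X12.50 Y19.00 E3.3884
G1 X12.50 Y17.00 E3.4715
G1 X0.00 Y17.00 E3.9912
G1 X0.00 Y0.00 E4.6980

At z = 2.75 mm: the cube is present — its section is the full 20×17 rectangle; the 24×20 cube at (12.5, -1) contributes its full rectangle; the cylinder at (16, 15.5) is not intersected at this z (z outside [7, 20]); Merging all regions: the regions partially overlap (shared area 127.50 mm²), so overlapping operands fuse into one piece — 1 connected region; the cylinder at (-3, -0.5) is absent (z outside [4.5, 10.5]); Merging all regions: only that combined region is present, so the union is just that shape — 1 connected region. The outline is a single polygon with 8 vertices. Extrusion per mm of travel: 0.4 × 0.25 / (π × 0.875²) = 0.041575. Accumulating E over each segment gives final E = 4.6980.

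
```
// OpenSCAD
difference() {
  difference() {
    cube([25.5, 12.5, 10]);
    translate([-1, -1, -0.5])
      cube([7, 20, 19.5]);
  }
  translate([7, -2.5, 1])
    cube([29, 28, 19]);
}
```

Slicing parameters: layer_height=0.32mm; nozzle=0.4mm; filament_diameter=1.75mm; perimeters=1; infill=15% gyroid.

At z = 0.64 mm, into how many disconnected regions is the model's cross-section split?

1

At z = 0.64 mm: the cube is present — its section is the full 25.5×12.5 rectangle; the cube at (-1, -1) (footprint 7×20) is included at this height; Subtracting the remaining from the first: starting from the 25.5×12.5 cube, the 7×20 cube at (-1, -1) partially overlaps it — only the 75.00 mm² overlap (of its 140.00 mm²) is removed, clipping the outline — 1 connected region; the cube at (7, -2.5) does not reach this height (z outside [1, 20]); Taking the first minus the rest: none of the subtracted shapes is present at this height, so the result so far is unchanged — 1 connected region. The result has 1 disconnected region.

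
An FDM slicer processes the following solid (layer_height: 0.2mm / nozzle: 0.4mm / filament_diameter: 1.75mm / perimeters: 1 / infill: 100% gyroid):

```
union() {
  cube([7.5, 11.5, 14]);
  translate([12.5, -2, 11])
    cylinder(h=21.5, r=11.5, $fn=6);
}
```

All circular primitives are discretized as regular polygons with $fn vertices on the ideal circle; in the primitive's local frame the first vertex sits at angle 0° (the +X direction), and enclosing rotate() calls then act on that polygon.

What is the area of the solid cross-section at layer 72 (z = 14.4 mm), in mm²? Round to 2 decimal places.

At z = 14.4 mm: the cube does not reach this height (z outside [0, 14]); the r=11.5 cylinder at (12.5, -2) gives a regular 6-gon of circumradius 11.5 (constant along its height) (area = (6/2)·11.500²·sin(360°/6) = 343.60 mm²); Combining (union): only the r=11.5 cylinder at (12.5, -2) is present, so the union is just that shape — area = 343.60 mm². Overall, the cross-section is a single solid region. Net area = 343.60 mm².

343.60 mm²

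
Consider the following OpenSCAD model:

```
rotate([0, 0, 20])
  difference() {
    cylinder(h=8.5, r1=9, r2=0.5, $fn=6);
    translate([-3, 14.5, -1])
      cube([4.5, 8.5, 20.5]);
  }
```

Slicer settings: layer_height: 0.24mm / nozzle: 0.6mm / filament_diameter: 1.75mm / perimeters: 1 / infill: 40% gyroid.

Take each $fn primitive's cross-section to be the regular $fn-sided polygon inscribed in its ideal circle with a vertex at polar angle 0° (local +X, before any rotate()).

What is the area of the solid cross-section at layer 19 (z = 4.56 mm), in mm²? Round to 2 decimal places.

51.22 mm²

At z = 4.56 mm: the cone (r1=9→r2=0.5) has section circumradius 4.440 here — a regular 6-gon (area = (6/2)·4.440²·sin(360°/6) = 51.22 mm²); the cube at (-3, 14.5) is present — its section is the full 4.5×8.5 rectangle (area 38.25 mm²); Subtracting the remaining from the first: starting from the cone (51.22 mm²), the 4.5×8.5 cube at (-3, 14.5) misses the remaining region (no effect) — area = 51.22 mm²; (rotated 20° about Z; rotation is an isometry so areas/perimeters/island counts are preserved). Overall, the cross-section is a single solid region. Net area = 51.22 mm².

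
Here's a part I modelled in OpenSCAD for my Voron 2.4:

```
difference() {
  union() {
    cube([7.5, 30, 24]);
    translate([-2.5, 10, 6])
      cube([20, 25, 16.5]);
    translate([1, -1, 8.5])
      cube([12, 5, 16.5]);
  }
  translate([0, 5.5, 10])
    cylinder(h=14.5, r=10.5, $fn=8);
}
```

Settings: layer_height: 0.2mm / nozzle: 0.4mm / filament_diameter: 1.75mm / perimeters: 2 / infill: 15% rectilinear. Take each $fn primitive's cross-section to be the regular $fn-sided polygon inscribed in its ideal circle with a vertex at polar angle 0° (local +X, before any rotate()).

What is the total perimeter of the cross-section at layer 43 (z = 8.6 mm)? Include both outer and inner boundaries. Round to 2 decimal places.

At z = 8.6 mm: the 7.5×30 cube contributes its full rectangle (perimeter 75.00 mm); the cube at (-2.5, 10) (footprint 20×25) is included at this height (perimeter 90.00 mm); the 12×5 cube at (1, -1) contributes its full rectangle (perimeter 34.00 mm); Taking the union: the regions partially overlap (shared area 176.00 mm²), so the edge portions inside another operand are dropped and the merged outline is re-measured after clipping — boundary = 123.00 mm; the cylinder at (0, 5.5) is not intersected at this z (z outside [10, 24.5]); Subtracting the remaining from the first: none of the subtracted shapes is present at this height, so that combined region is unchanged — boundary = 123.00 mm. Overall, the cross-section is a single solid region. Total boundary length (outer) = 123.00 mm.

123.00 mm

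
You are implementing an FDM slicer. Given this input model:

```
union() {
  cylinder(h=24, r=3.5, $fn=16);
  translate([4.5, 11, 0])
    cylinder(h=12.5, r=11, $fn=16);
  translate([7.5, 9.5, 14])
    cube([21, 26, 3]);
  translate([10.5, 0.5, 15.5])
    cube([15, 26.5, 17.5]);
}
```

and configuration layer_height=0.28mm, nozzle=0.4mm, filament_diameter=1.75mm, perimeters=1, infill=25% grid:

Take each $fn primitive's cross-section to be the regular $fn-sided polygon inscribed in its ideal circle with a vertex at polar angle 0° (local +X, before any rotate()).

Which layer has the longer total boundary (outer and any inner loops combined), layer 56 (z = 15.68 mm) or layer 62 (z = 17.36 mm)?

Layer 56 (z = 15.68): the r=3.5 cylinder contributes a regular 16-gon of circumradius 3.5 (perimeter = 2·16·3.500·sin(180°/16) = 21.85 mm); the cylinder at (4.5, 11) is not intersected at this z (z outside [0, 12.5]); the 21×26 cube at (7.5, 9.5) contributes its full rectangle (perimeter 94.00 mm); the cube at (10.5, 0.5) is present — its section is the full 15×26.5 rectangle (perimeter 83.00 mm); Taking the union: the regions partially overlap (shared area 262.50 mm²), so the edge portions inside another operand are dropped and the merged outline is re-measured after clipping — boundary = 133.85 mm. So its perimeter = 133.85 mm. Layer 62 (z = 17.36): the r=3.5 cylinder gives a regular 16-gon of circumradius 3.5 (constant along its height) (perimeter = 2·16·3.500·sin(180°/16) = 21.85 mm); the cylinder at (4.5, 11) is absent (z outside [0, 12.5]); the cube at (7.5, 9.5) is not intersected at this z (z outside [14, 17]); the cube at (10.5, 0.5) (footprint 15×26.5) is included at this height (perimeter 83.00 mm); Combining (union): the 2 present regions are separate (no shared area or edge), so areas and boundary lengths simply add and each stays a separate island — boundary = 104.85 mm. So its perimeter = 104.85 mm. Layer 56 is larger (133.85 vs 104.85 mm).

layer 56 (z = 15.68 mm)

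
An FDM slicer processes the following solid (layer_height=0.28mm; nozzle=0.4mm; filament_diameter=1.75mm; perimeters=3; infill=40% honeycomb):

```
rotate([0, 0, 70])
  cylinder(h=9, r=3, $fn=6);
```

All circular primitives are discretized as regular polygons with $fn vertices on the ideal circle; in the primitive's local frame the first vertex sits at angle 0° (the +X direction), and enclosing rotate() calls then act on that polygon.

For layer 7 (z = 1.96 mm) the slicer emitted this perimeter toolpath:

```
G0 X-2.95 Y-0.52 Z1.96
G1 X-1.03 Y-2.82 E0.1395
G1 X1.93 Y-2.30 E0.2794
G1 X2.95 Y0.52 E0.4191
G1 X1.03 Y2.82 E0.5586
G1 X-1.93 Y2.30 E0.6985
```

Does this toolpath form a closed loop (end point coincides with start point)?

no

Start point (G0): (-2.95, -0.52). End point (last G1): the path does not return to the start — open.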